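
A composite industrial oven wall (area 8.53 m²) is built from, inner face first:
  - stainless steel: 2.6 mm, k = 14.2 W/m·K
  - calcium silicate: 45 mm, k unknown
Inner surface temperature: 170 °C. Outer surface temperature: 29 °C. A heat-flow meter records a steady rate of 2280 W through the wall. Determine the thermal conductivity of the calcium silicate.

Model the wall as resistances in series:
R_stainless steel = L/(kA) = 0.0026/(14.2×8.53) = 2.147×10^-5 K/W
Sum of known resistances R_other = 2.147×10^-5 K/W
Total R = ΔT/Q = 141/2280 = 0.06184 K/W
R_calcium silicate = R_total − R_other = 0.06182 K/W
k = L/(R·A) = 0.045/(0.06182×8.53)

k ≈ 0.0853 W/(m·K)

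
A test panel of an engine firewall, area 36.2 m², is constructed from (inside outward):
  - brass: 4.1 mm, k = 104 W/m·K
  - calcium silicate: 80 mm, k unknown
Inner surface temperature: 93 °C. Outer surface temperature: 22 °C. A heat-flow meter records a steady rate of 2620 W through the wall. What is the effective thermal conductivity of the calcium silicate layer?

Thermal resistances in series:
R_brass = L/(kA) = 0.0041/(104×36.2) = 1.089×10^-6 K/W
Sum of known resistances R_other = 1.089×10^-6 K/W
Total R = ΔT/Q = 71/2620 = 0.0271 K/W
R_calcium silicate = R_total − R_other = 0.0271 K/W
k = L/(R·A) = 0.08/(0.0271×36.2)

k ≈ 0.0816 W/(m·K)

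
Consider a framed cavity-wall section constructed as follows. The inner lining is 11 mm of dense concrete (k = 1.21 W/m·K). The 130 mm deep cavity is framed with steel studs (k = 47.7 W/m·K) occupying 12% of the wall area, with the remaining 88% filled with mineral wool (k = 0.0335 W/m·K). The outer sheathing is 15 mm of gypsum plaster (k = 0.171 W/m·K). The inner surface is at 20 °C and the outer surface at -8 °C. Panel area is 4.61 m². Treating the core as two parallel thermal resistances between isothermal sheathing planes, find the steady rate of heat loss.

Q ≈ 1080 W

Sheathing layers in series; stud and cavity paths in parallel between them.
R_inner = 0.011/(1.21×4.61) = 0.001972 K/W
R_stud  = 0.13/(47.7×0.12×4.61) = 0.004927 K/W
R_cav   = 0.13/(0.0335×0.88×4.61) = 0.9566 K/W
1/R_core = 1/R_stud + 1/R_cav → R_core = 0.004901 K/W
R_outer = 0.015/(0.171×4.61) = 0.01903 K/W
R_total = 0.0259 K/W
Q = ΔT/R_total = 28/0.0259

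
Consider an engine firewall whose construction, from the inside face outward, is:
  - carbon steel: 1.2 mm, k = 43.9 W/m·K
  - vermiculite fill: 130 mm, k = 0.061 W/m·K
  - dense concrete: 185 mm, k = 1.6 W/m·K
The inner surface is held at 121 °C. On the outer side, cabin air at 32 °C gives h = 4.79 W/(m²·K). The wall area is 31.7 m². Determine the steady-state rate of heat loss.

Using the resistance-network approach (series):
R_carbon steel = L/(kA) = 0.0012/(43.9×31.7) = 8.623×10^-7 K/W
R_vermiculite fill = L/(kA) = 0.13/(0.061×31.7) = 0.06723 K/W
R_dense concrete = L/(kA) = 0.185/(1.6×31.7) = 0.003647 K/W
R_outer film = 1/(h_o·A) = 1/(4.79×31.7) = 0.006586 K/W
R_total = 0.07746 K/W
Q = ΔT / R_total = 89 / 0.07746

Q ≈ 1150 W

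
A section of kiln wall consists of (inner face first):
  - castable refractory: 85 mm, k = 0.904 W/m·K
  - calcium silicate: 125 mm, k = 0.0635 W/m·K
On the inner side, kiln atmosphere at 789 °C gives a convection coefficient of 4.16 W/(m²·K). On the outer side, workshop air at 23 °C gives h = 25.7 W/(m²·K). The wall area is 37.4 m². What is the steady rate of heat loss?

Q ≈ 12200 W

Series thermal resistances:
R_inner film = 1/(h_i·A) = 1/(4.16×37.4) = 0.006427 K/W
R_castable refractory = L/(kA) = 0.085/(0.904×37.4) = 0.002514 K/W
R_calcium silicate = L/(kA) = 0.125/(0.0635×37.4) = 0.05263 K/W
R_outer film = 1/(h_o·A) = 1/(25.7×37.4) = 0.00104 K/W
R_total = 0.06262 K/W
Q = ΔT / R_total = 766 / 0.06262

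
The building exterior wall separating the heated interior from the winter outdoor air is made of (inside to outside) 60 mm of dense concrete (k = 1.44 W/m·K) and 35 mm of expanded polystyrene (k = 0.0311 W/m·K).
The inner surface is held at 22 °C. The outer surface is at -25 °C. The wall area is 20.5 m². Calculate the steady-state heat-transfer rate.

Series thermal resistances:
R_dense concrete = L/(kA) = 0.06/(1.44×20.5) = 0.002033 K/W
R_expanded polystyrene = L/(kA) = 0.035/(0.0311×20.5) = 0.0549 K/W
R_total = 0.05693 K/W
Q = ΔT / R_total = 47 / 0.05693

Q ≈ 826 W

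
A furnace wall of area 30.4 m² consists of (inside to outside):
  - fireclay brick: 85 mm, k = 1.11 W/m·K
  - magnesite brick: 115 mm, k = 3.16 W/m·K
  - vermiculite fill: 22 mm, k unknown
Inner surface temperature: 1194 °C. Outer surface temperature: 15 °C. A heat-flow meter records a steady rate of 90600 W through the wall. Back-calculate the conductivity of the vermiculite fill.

k ≈ 0.0778 W/(m·K)

Model the wall as resistances in series:
R_fireclay brick = L/(kA) = 0.085/(1.11×30.4) = 0.002519 K/W
R_magnesite brick = L/(kA) = 0.115/(3.16×30.4) = 0.001197 K/W
Sum of known resistances R_other = 0.003716 K/W
Total R = ΔT/Q = 1179/90600 = 0.01301 K/W
R_vermiculite fill = R_total − R_other = 0.009297 K/W
k = L/(R·A) = 0.022/(0.009297×30.4)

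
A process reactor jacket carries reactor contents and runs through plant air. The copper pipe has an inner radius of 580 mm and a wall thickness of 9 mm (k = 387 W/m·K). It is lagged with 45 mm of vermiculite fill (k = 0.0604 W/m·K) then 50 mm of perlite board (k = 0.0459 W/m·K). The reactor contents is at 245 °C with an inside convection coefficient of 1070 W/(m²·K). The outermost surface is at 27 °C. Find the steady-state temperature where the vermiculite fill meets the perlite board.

Cylindrical conduction, so R = ln(r₂/r₁)/(2πkL) per layer, in series:
R_inner film = 1/(h_i·2πr₁L) = 1/(1070×2π×0.58×1) = 2.565×10^-4 K/W
R_copper pipe wall = ln(589/580)/(2π×387×1) = 6.333×10^-6 K/W
R_vermiculite fill = ln(634/589)/(2π×0.0604×1) = 0.194 K/W
R_perlite board = ln(684/634)/(2π×0.0459×1) = 0.2632 K/W
R_total = 0.4575 K/W
Q = ΔT/R_total = 218/0.4575
Q = 477 W/m
T_interface = T_inner − Q·ΣR(inner→interface) = 245 − 477×0.1943

T ≈ 152 °C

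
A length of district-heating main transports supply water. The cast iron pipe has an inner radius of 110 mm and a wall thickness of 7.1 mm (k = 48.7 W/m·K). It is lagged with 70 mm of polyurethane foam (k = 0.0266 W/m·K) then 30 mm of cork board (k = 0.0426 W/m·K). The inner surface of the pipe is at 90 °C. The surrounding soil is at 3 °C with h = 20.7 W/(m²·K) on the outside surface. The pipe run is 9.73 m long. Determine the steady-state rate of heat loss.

Treating each annulus and film as a series resistance:
R_cast iron pipe wall = ln(117.1/110)/(2π×48.7×9.73) = 2.101×10^-5 K/W
R_polyurethane foam = ln(187.1/117.1)/(2π×0.0266×9.73) = 0.2882 K/W
R_cork board = ln(217.1/187.1)/(2π×0.0426×9.73) = 0.0571 K/W
R_outer film = 1/(h_o·2πr_oL) = 1/(20.7×2π×0.2171×9.73) = 0.00364 K/W
R_total = 0.3489 K/W
Q = ΔT/R_total = 87/0.3489

Q ≈ 249 W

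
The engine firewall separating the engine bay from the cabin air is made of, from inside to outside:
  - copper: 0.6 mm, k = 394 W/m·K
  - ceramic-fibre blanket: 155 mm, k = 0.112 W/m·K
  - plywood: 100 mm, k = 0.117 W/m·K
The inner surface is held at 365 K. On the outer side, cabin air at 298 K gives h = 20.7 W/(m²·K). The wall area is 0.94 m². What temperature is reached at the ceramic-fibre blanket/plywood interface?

T ≈ 324 K

Using the resistance-network approach (series):
R_copper = L/(kA) = 0.0006/(394×0.94) = 1.62×10^-6 K/W
R_ceramic-fibre blanket = L/(kA) = 0.155/(0.112×0.94) = 1.472 K/W
R_plywood = L/(kA) = 0.1/(0.117×0.94) = 0.9093 K/W
R_outer film = 1/(h_o·A) = 1/(20.7×0.94) = 0.05139 K/W
R_total = 2.433 K/W;  Q = ΔT/R_total = 67/2.433 = 27.54 W
T_interface = T_inner − Q·ΣR(inner→interface) = 365 − 27.5×1.472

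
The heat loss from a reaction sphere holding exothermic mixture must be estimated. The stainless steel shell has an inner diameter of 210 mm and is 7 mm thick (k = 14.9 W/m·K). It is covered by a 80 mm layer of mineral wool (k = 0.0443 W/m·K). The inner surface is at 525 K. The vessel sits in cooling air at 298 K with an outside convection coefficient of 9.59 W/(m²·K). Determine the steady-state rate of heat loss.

Q ≈ 32.8 W

Each spherical layer contributes R = (1/r_i − 1/r_o)/(4πk):
R_stainless steel shell = (1/0.105 − 1/0.112)/(4π×14.9) = 0.003179 K/W
R_mineral wool = (1/0.112 − 1/0.192)/(4π×0.0443) = 6.683 K/W
R_outer film = 1/(h·4πr_o²) = 1/(9.59×4π×0.192²) = 0.2251 K/W
R_total = 6.911 K/W
Q = ΔT/R_total = 227/6.911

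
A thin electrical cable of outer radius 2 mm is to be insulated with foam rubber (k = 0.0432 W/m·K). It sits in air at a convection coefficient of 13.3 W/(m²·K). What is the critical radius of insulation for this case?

For a cylinder r_cr = k/h = 0.0432/13.3
r_cr = 3.25 mm; since the bare radius (2 mm) is below r_cr, adding a thin layer of insulation will *increase* heat loss.

r_cr ≈ 3.25 mm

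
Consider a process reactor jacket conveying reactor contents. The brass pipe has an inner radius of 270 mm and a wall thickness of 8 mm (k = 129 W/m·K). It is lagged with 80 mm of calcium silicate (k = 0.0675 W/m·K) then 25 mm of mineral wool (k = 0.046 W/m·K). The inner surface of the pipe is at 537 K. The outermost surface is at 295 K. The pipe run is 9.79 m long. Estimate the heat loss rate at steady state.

Radial resistances (cylindrical: R_cond = ln(r_o/r_i)/(2πkL), R_conv = 1/(h·2πrL)):
R_brass pipe wall = ln(278/270)/(2π×129×9.79) = 3.68×10^-6 K/W
R_calcium silicate = ln(358/278)/(2π×0.0675×9.79) = 0.06091 K/W
R_mineral wool = ln(383/358)/(2π×0.046×9.79) = 0.02386 K/W
R_total = 0.08477 K/W
Q = ΔT/R_total = 242/0.08477

Q ≈ 2850 W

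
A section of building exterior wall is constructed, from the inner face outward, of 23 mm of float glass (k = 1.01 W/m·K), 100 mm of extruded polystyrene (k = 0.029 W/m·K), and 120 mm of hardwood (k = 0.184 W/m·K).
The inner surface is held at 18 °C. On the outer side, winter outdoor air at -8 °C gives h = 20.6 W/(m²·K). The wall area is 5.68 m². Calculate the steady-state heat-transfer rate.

Q ≈ 35.4 W

Treating each layer as a thermal resistance in series:
R_float glass = L/(kA) = 0.023/(1.01×5.68) = 0.004009 K/W
R_extruded polystyrene = L/(kA) = 0.1/(0.029×5.68) = 0.6071 K/W
R_hardwood = L/(kA) = 0.12/(0.184×5.68) = 0.1148 K/W
R_outer film = 1/(h_o·A) = 1/(20.6×5.68) = 0.008546 K/W
R_total = 0.7345 K/W
Q = ΔT / R_total = 26 / 0.7345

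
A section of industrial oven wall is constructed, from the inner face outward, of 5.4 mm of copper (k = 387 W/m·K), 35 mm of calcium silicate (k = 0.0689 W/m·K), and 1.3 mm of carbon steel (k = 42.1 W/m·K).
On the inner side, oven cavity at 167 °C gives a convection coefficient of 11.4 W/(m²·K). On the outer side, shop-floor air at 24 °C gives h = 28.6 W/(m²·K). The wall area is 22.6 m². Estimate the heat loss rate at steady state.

Q ≈ 5120 W

Thermal resistances in series:
R_inner film = 1/(h_i·A) = 1/(11.4×22.6) = 0.003881 K/W
R_copper = L/(kA) = 0.0054/(387×22.6) = 6.174×10^-7 K/W
R_calcium silicate = L/(kA) = 0.035/(0.0689×22.6) = 0.02248 K/W
R_carbon steel = L/(kA) = 0.0013/(42.1×22.6) = 1.366×10^-6 K/W
R_outer film = 1/(h_o·A) = 1/(28.6×22.6) = 0.001547 K/W
R_total = 0.02791 K/W
Q = ΔT / R_total = 143 / 0.02791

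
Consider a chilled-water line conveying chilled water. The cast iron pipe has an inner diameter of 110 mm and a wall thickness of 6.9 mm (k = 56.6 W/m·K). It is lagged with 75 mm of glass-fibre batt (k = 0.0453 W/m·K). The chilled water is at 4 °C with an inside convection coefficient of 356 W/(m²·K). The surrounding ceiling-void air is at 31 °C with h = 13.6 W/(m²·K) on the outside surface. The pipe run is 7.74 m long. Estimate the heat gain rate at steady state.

Q ≈ 72.5 W

For a radial system each layer contributes R = ln(r_out/r_in)/(2πkL); films add R = 1/(hA).
R_inner film = 1/(h_i·2πr₁L) = 1/(356×2π×0.055×7.74) = 0.00105 K/W
R_cast iron pipe wall = ln(61.9/55)/(2π×56.6×7.74) = 4.294×10^-5 K/W
R_glass-fibre batt = ln(136.9/61.9)/(2π×0.0453×7.74) = 0.3603 K/W
R_outer film = 1/(h_o·2πr_oL) = 1/(13.6×2π×0.1369×7.74) = 0.01104 K/W
R_total = 0.3724 K/W
Q = ΔT/R_total = 27/0.3724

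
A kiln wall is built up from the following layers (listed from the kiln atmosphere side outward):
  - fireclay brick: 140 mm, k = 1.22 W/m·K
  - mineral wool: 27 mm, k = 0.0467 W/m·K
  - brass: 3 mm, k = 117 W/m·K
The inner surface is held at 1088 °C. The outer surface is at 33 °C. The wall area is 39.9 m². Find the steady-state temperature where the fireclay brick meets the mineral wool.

T ≈ 913 °C

Using the resistance-network approach (series):
R_fireclay brick = L/(kA) = 0.14/(1.22×39.9) = 0.002876 K/W
R_mineral wool = L/(kA) = 0.027/(0.0467×39.9) = 0.01449 K/W
R_brass = L/(kA) = 0.003/(117×39.9) = 6.426×10^-7 K/W
R_total = 0.01737 K/W;  Q = ΔT/R_total = 1055/0.01737 = 60750 W
T_interface = T_inner − Q·ΣR(inner→interface) = 1088 − 60700×0.002876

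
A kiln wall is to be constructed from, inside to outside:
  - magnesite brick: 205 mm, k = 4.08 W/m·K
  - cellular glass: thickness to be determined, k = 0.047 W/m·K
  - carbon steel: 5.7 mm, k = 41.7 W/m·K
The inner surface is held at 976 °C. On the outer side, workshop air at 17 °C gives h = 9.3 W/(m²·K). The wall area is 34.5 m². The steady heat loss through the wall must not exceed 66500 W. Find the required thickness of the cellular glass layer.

Treating each layer as a thermal resistance in series:
R_magnesite brick = L/(kA) = 0.205/(4.08×34.5) = 0.001456 K/W
R_carbon steel = L/(kA) = 0.0057/(41.7×34.5) = 3.962×10^-6 K/W
R_outer film = 1/(h_o·A) = 1/(9.3×34.5) = 0.003117 K/W
Sum of the known resistances R_other = 0.004577 K/W
Required total resistance R_tot = ΔT/Q_allow = 959/66500 = 0.01442 K/W
R_cellular glass = R_tot − R_other = 0.009844 K/W
L = R·k·A = 0.009844×0.047×34.5

L ≈ 16 mm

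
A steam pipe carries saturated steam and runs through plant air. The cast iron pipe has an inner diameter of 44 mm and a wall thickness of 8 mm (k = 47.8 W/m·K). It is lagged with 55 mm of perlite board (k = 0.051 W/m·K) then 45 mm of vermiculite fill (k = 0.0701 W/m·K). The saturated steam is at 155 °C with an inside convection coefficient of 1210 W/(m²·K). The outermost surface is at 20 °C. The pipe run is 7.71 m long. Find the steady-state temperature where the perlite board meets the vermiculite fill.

T ≈ 50.8 °C

Per-layer cylindrical resistances, series-summed:
R_inner film = 1/(h_i·2πr₁L) = 1/(1210×2π×0.022×7.71) = 7.755×10^-4 K/W
R_cast iron pipe wall = ln(30/22)/(2π×47.8×7.71) = 1.339×10^-4 K/W
R_perlite board = ln(85/30)/(2π×0.051×7.71) = 0.4215 K/W
R_vermiculite fill = ln(130/85)/(2π×0.0701×7.71) = 0.1251 K/W
R_total = 0.5476 K/W
Q = ΔT/R_total = 135/0.5476
Q = 247 W
T_interface = T_inner − Q·ΣR(inner→interface) = 155 − 247×0.4224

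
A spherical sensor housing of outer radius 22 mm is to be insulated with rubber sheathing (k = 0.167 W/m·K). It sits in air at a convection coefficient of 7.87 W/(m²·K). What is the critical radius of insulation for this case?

For a sphere r_cr = 2k/h = 2×0.167/7.87
r_cr = 42.4 mm; since the bare radius (22 mm) is below r_cr, adding a thin layer of insulation will *increase* heat loss.

r_cr ≈ 42.4 mm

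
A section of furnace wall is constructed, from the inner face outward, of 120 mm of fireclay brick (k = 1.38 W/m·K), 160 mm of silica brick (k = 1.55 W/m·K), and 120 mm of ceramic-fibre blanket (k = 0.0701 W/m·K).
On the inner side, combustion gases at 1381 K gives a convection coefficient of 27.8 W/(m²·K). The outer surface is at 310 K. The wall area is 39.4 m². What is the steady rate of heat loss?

Q ≈ 21800 W

Series thermal resistances:
R_inner film = 1/(h_i·A) = 1/(27.8×39.4) = 9.13×10^-4 K/W
R_fireclay brick = L/(kA) = 0.12/(1.38×39.4) = 0.002207 K/W
R_silica brick = L/(kA) = 0.16/(1.55×39.4) = 0.00262 K/W
R_ceramic-fibre blanket = L/(kA) = 0.12/(0.0701×39.4) = 0.04345 K/W
R_total = 0.04919 K/W
Q = ΔT / R_total = 1071 / 0.04919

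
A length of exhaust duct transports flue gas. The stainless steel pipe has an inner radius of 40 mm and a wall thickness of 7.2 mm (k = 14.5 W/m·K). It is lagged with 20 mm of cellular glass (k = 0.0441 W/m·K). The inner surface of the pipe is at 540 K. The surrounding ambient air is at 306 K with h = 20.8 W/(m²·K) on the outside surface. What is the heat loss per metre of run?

q′ ≈ 168 W/m

Treating each annulus and film as a series resistance:
R_stainless steel pipe wall = ln(47.2/40)/(2π×14.5×1) = 0.001817 K/W
R_cellular glass = ln(67.2/47.2)/(2π×0.0441×1) = 1.275 K/W
R_outer film = 1/(h_o·2πr_oL) = 1/(20.8×2π×0.0672×1) = 0.1139 K/W
R_total = 1.391 K/W
Q = ΔT/R_total = 234/1.391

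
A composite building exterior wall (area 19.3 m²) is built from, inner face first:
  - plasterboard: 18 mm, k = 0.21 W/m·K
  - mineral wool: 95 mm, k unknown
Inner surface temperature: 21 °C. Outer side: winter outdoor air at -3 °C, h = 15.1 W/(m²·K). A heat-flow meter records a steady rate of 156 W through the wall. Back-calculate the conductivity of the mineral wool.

k ≈ 0.0337 W/(m·K)

Model the wall as resistances in series:
R_plasterboard = L/(kA) = 0.018/(0.21×19.3) = 0.004441 K/W
R_outer film = 1/(h_o·A) = 1/(15.1×19.3) = 0.003431 K/W
Sum of known resistances R_other = 0.007873 K/W
Total R = ΔT/Q = 24/156 = 0.1538 K/W
R_mineral wool = R_total − R_other = 0.146 K/W
k = L/(R·A) = 0.095/(0.146×19.3)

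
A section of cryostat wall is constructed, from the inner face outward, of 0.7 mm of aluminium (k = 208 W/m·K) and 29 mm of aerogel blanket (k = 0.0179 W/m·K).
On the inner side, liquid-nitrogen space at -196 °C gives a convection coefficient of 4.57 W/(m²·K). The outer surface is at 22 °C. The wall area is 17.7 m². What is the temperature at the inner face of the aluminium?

T ≈ -170 °C

Series thermal resistances:
R_inner film = 1/(h_i·A) = 1/(4.57×17.7) = 0.01236 K/W
R_aluminium = L/(kA) = 0.0007/(208×17.7) = 1.901×10^-7 K/W
R_aerogel blanket = L/(kA) = 0.029/(0.0179×17.7) = 0.09153 K/W
R_total = 0.1039 K/W;  Q = ΔT/R_total = 218/0.1039 = 2098 W
T_interface = T_inner + Q·ΣR(inner→interface) = -196 + 2100×0.01236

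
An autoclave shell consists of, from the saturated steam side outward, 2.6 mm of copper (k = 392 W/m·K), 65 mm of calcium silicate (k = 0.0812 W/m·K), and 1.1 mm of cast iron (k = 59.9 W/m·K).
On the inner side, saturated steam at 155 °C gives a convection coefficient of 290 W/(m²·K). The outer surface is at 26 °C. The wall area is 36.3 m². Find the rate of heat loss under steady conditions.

Thermal resistances in series:
R_inner film = 1/(h_i·A) = 1/(290×36.3) = 9.499×10^-5 K/W
R_copper = L/(kA) = 0.0026/(392×36.3) = 1.827×10^-7 K/W
R_calcium silicate = L/(kA) = 0.065/(0.0812×36.3) = 0.02205 K/W
R_cast iron = L/(kA) = 0.0011/(59.9×36.3) = 5.059×10^-7 K/W
R_total = 0.02215 K/W
Q = ΔT / R_total = 129 / 0.02215

Q ≈ 5820 W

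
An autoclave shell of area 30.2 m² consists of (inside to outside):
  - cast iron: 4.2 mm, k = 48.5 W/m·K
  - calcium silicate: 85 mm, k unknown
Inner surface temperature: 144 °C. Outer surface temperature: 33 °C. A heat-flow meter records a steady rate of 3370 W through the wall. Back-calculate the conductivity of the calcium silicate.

k ≈ 0.0855 W/(m·K)

Model the wall as resistances in series:
R_cast iron = L/(kA) = 0.0042/(48.5×30.2) = 2.867×10^-6 K/W
Sum of known resistances R_other = 2.867×10^-6 K/W
Total R = ΔT/Q = 111/3370 = 0.03294 K/W
R_calcium silicate = R_total − R_other = 0.03293 K/W
k = L/(R·A) = 0.085/(0.03293×30.2)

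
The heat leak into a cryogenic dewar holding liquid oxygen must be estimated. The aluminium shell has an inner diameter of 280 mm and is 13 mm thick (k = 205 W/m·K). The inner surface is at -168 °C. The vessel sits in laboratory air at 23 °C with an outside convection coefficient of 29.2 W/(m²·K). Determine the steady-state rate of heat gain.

Q ≈ 1640 W

For a spherical shell R = (1/r₁ − 1/r₂)/(4πk); film R = 1/(h·4πr²). In series:
R_aluminium shell = (1/0.14 − 1/0.153)/(4π×205) = 2.356×10^-4 K/W
R_outer film = 1/(h·4πr_o²) = 1/(29.2×4π×0.153²) = 0.1164 K/W
R_total = 0.1167 K/W
Q = ΔT/R_total = 191/0.1167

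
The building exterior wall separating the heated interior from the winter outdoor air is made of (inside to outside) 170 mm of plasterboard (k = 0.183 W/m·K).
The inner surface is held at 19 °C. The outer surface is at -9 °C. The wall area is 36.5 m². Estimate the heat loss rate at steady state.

Model the wall as resistances in series:
R_plasterboard = L/(kA) = 0.17/(0.183×36.5) = 0.02545 K/W
R_total = 0.02545 K/W
Q = ΔT / R_total = 28 / 0.02545

Q ≈ 1100 W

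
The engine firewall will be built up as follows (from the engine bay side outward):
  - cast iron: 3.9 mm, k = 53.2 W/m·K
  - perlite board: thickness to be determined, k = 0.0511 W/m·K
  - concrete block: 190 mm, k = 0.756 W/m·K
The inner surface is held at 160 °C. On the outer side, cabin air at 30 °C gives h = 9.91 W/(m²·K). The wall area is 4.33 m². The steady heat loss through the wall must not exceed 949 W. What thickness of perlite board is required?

L ≈ 12.3 mm

Treating each layer as a thermal resistance in series:
R_cast iron = L/(kA) = 0.0039/(53.2×4.33) = 1.693×10^-5 K/W
R_concrete block = L/(kA) = 0.19/(0.756×4.33) = 0.05804 K/W
R_outer film = 1/(h_o·A) = 1/(9.91×4.33) = 0.0233 K/W
Sum of the known resistances R_other = 0.08136 K/W
Required total resistance R_tot = ΔT/Q_allow = 130/949 = 0.137 K/W
R_perlite board = R_tot − R_other = 0.05562 K/W
L = R·k·A = 0.05562×0.0511×4.33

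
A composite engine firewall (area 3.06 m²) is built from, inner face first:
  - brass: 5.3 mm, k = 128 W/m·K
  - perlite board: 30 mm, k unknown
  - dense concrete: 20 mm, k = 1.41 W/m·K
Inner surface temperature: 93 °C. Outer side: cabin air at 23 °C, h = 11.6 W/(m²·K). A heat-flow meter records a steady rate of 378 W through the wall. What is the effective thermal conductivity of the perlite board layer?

k ≈ 0.0643 W/(m·K)

Thermal resistances in series:
R_brass = L/(kA) = 0.0053/(128×3.06) = 1.353×10^-5 K/W
R_dense concrete = L/(kA) = 0.02/(1.41×3.06) = 0.004635 K/W
R_outer film = 1/(h_o·A) = 1/(11.6×3.06) = 0.02817 K/W
Sum of known resistances R_other = 0.03282 K/W
Total R = ΔT/Q = 70/378 = 0.1852 K/W
R_perlite board = R_total − R_other = 0.1524 K/W
k = L/(R·A) = 0.03/(0.1524×3.06)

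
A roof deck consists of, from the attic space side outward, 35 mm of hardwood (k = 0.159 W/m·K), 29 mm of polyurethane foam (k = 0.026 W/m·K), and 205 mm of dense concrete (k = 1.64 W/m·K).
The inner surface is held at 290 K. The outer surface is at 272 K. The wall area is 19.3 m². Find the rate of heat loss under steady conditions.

Using the resistance-network approach (series):
R_hardwood = L/(kA) = 0.035/(0.159×19.3) = 0.01141 K/W
R_polyurethane foam = L/(kA) = 0.029/(0.026×19.3) = 0.05779 K/W
R_dense concrete = L/(kA) = 0.205/(1.64×19.3) = 0.006477 K/W
R_total = 0.07567 K/W
Q = ΔT / R_total = 18 / 0.07567

Q ≈ 238 W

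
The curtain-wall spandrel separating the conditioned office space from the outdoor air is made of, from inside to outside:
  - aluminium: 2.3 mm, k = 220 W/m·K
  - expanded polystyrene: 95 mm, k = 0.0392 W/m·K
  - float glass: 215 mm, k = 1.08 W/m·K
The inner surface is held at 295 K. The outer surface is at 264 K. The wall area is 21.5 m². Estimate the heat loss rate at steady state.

Q ≈ 254 W

Using the resistance-network approach (series):
R_aluminium = L/(kA) = 0.0023/(220×21.5) = 4.863×10^-7 K/W
R_expanded polystyrene = L/(kA) = 0.095/(0.0392×21.5) = 0.1127 K/W
R_float glass = L/(kA) = 0.215/(1.08×21.5) = 0.009259 K/W
R_total = 0.122 K/W
Q = ΔT / R_total = 31 / 0.122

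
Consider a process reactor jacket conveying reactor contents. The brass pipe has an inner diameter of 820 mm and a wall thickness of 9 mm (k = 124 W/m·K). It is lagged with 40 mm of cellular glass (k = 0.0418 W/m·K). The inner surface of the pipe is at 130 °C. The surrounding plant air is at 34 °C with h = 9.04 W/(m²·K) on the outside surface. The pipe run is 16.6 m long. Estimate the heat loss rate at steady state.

Q ≈ 4130 W

For a radial system each layer contributes R = ln(r_out/r_in)/(2πkL); films add R = 1/(hA).
R_brass pipe wall = ln(419/410)/(2π×124×16.6) = 1.679×10^-6 K/W
R_cellular glass = ln(459/419)/(2π×0.0418×16.6) = 0.02091 K/W
R_outer film = 1/(h_o·2πr_oL) = 1/(9.04×2π×0.459×16.6) = 0.002311 K/W
R_total = 0.02323 K/W
Q = ΔT/R_total = 96/0.02323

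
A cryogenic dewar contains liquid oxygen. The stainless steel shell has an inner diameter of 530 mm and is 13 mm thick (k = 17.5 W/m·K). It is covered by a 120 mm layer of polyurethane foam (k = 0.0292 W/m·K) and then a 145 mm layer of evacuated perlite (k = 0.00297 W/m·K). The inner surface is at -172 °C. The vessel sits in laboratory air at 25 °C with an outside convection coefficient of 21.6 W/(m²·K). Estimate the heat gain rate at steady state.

Radial (spherical) resistances in series:
R_stainless steel shell = (1/0.265 − 1/0.278)/(4π×17.5) = 8.024×10^-4 K/W
R_polyurethane foam = (1/0.278 − 1/0.398)/(4π×0.0292) = 2.956 K/W
R_evacuated perlite = (1/0.398 − 1/0.543)/(4π×0.00297) = 17.98 K/W
R_outer film = 1/(h·4πr_o²) = 1/(21.6×4π×0.543²) = 0.0125 K/W
R_total = 20.95 K/W
Q = ΔT/R_total = 197/20.95

Q ≈ 9.41 W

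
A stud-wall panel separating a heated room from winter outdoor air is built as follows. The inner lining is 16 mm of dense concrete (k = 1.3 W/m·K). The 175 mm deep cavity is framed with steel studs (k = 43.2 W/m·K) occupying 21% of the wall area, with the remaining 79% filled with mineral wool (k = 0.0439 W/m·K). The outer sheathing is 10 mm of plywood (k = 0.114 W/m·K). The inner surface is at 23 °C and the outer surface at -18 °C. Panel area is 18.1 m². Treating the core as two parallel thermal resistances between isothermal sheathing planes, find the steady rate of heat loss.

Sheathing layers in series; stud and cavity paths in parallel between them.
R_inner = 0.016/(1.3×18.1) = 6.8×10^-4 K/W
R_stud  = 0.175/(43.2×0.21×18.1) = 0.001066 K/W
R_cav   = 0.175/(0.0439×0.79×18.1) = 0.2788 K/W
1/R_core = 1/R_stud + 1/R_cav → R_core = 0.001062 K/W
R_outer = 0.01/(0.114×18.1) = 0.004846 K/W
R_total = 0.006588 K/W
Q = ΔT/R_total = 41/0.006588

Q ≈ 6220 W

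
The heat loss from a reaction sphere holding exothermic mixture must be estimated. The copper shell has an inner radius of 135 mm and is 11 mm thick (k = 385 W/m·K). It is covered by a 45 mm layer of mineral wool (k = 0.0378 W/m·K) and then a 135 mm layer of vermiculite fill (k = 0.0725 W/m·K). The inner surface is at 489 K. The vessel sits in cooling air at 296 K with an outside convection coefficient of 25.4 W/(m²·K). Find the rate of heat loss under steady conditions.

Each spherical layer contributes R = (1/r_i − 1/r_o)/(4πk):
R_copper shell = (1/0.135 − 1/0.146)/(4π×385) = 1.154×10^-4 K/W
R_mineral wool = (1/0.146 − 1/0.191)/(4π×0.0378) = 3.397 K/W
R_vermiculite fill = (1/0.191 − 1/0.326)/(4π×0.0725) = 2.38 K/W
R_outer film = 1/(h·4πr_o²) = 1/(25.4×4π×0.326²) = 0.02948 K/W
R_total = 5.807 K/W
Q = ΔT/R_total = 193/5.807

Q ≈ 33.2 W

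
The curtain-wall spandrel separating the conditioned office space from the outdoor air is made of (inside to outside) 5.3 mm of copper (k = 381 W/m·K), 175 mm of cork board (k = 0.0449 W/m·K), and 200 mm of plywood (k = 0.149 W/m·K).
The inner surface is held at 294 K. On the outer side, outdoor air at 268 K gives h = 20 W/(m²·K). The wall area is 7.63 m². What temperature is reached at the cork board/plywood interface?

Thermal resistances in series:
R_copper = L/(kA) = 0.0053/(381×7.63) = 1.823×10^-6 K/W
R_cork board = L/(kA) = 0.175/(0.0449×7.63) = 0.5108 K/W
R_plywood = L/(kA) = 0.2/(0.149×7.63) = 0.1759 K/W
R_outer film = 1/(h_o·A) = 1/(20×7.63) = 0.006553 K/W
R_total = 0.6933 K/W;  Q = ΔT/R_total = 26/0.6933 = 37.5 W
T_interface = T_inner − Q·ΣR(inner→interface) = 294 − 37.5×0.5108

T ≈ 275 K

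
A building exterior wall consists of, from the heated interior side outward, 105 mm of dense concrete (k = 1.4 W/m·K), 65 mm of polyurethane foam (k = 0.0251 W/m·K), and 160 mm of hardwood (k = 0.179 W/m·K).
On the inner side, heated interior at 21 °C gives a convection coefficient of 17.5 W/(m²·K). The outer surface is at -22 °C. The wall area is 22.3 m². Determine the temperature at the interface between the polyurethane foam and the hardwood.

Thermal resistances in series:
R_inner film = 1/(h_i·A) = 1/(17.5×22.3) = 0.002562 K/W
R_dense concrete = L/(kA) = 0.105/(1.4×22.3) = 0.003363 K/W
R_polyurethane foam = L/(kA) = 0.065/(0.0251×22.3) = 0.1161 K/W
R_hardwood = L/(kA) = 0.16/(0.179×22.3) = 0.04008 K/W
R_total = 0.1621 K/W;  Q = ΔT/R_total = 43/0.1621 = 265.2 W
T_interface = T_inner − Q·ΣR(inner→interface) = 21 − 265×0.1221

T ≈ -11.4 °C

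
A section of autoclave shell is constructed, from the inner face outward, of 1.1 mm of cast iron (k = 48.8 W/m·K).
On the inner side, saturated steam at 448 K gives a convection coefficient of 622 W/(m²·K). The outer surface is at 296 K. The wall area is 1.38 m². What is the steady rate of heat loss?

Q ≈ 129000 W

Treating each layer as a thermal resistance in series:
R_inner film = 1/(h_i·A) = 1/(622×1.38) = 0.001165 K/W
R_cast iron = L/(kA) = 0.0011/(48.8×1.38) = 1.633×10^-5 K/W
R_total = 0.001181 K/W
Q = ΔT / R_total = 152 / 0.001181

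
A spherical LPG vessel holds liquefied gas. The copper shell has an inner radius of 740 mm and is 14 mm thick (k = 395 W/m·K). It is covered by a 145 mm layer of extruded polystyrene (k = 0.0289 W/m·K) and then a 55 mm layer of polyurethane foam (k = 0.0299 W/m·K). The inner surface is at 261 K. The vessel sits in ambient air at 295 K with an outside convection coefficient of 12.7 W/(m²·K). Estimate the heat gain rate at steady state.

Each spherical layer contributes R = (1/r_i − 1/r_o)/(4πk):
R_copper shell = (1/0.74 − 1/0.754)/(4π×395) = 5.055×10^-6 K/W
R_extruded polystyrene = (1/0.754 − 1/0.899)/(4π×0.0289) = 0.589 K/W
R_polyurethane foam = (1/0.899 − 1/0.954)/(4π×0.0299) = 0.1707 K/W
R_outer film = 1/(h·4πr_o²) = 1/(12.7×4π×0.954²) = 0.006885 K/W
R_total = 0.7666 K/W
Q = ΔT/R_total = 34/0.7666

Q ≈ 44.4 W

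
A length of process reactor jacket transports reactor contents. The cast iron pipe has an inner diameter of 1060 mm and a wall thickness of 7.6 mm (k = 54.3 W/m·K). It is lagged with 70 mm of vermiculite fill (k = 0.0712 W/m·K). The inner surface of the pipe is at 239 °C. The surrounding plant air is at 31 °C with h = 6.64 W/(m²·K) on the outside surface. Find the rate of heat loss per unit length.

q′ ≈ 664 W/m

For a radial system each layer contributes R = ln(r_out/r_in)/(2πkL); films add R = 1/(hA).
R_cast iron pipe wall = ln(537.6/530)/(2π×54.3×1) = 4.173×10^-5 K/W
R_vermiculite fill = ln(607.6/537.6)/(2π×0.0712×1) = 0.2736 K/W
R_outer film = 1/(h_o·2πr_oL) = 1/(6.64×2π×0.6076×1) = 0.03945 K/W
R_total = 0.3131 K/W
Q = ΔT/R_total = 208/0.3131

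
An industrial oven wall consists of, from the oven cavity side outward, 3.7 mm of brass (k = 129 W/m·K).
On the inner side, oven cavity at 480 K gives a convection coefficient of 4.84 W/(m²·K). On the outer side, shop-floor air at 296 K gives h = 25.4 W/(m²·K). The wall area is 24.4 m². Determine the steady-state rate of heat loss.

Q ≈ 18200 W

Model the wall as resistances in series:
R_inner film = 1/(h_i·A) = 1/(4.84×24.4) = 0.008468 K/W
R_brass = L/(kA) = 0.0037/(129×24.4) = 1.175×10^-6 K/W
R_outer film = 1/(h_o·A) = 1/(25.4×24.4) = 0.001614 K/W
R_total = 0.01008 K/W
Q = ΔT / R_total = 184 / 0.01008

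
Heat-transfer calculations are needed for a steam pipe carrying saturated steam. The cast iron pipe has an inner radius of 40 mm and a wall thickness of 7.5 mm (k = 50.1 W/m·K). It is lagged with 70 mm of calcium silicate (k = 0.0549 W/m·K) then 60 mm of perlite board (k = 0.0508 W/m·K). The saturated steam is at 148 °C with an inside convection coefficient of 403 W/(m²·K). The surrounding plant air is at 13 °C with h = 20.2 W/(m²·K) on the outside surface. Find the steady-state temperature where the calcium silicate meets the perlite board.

Per-layer cylindrical resistances, series-summed:
R_inner film = 1/(h_i·2πr₁L) = 1/(403×2π×0.04×1) = 0.009873 K/W
R_cast iron pipe wall = ln(47.5/40)/(2π×50.1×1) = 5.459×10^-4 K/W
R_calcium silicate = ln(117.5/47.5)/(2π×0.0549×1) = 2.626 K/W
R_perlite board = ln(177.5/117.5)/(2π×0.0508×1) = 1.292 K/W
R_outer film = 1/(h_o·2πr_oL) = 1/(20.2×2π×0.1775×1) = 0.04439 K/W
R_total = 3.973 K/W
Q = ΔT/R_total = 135/3.973
Q = 34 W/m
T_interface = T_inner − Q·ΣR(inner→interface) = 148 − 34×2.636

T ≈ 58.4 °C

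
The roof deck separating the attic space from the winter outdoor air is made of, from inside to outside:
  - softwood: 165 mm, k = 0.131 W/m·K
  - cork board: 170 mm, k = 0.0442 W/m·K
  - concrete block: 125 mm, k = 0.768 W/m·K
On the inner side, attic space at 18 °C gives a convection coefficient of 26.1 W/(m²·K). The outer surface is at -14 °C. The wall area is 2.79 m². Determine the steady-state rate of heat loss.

Treating each layer as a thermal resistance in series:
R_inner film = 1/(h_i·A) = 1/(26.1×2.79) = 0.01373 K/W
R_softwood = L/(kA) = 0.165/(0.131×2.79) = 0.4514 K/W
R_cork board = L/(kA) = 0.17/(0.0442×2.79) = 1.379 K/W
R_concrete block = L/(kA) = 0.125/(0.768×2.79) = 0.05834 K/W
R_total = 1.902 K/W
Q = ΔT / R_total = 32 / 1.902

Q ≈ 16.8 W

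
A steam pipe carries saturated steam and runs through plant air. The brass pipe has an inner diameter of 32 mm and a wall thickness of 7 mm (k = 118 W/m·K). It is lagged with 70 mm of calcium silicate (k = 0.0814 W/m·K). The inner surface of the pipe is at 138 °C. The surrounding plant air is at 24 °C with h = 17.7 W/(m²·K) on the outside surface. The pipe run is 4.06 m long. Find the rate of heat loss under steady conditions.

Cylindrical conduction, so R = ln(r₂/r₁)/(2πkL) per layer, in series:
R_brass pipe wall = ln(23/16)/(2π×118×4.06) = 1.206×10^-4 K/W
R_calcium silicate = ln(93/23)/(2π×0.0814×4.06) = 0.6728 K/W
R_outer film = 1/(h_o·2πr_oL) = 1/(17.7×2π×0.093×4.06) = 0.02381 K/W
R_total = 0.6968 K/W
Q = ΔT/R_total = 114/0.6968

Q ≈ 164 W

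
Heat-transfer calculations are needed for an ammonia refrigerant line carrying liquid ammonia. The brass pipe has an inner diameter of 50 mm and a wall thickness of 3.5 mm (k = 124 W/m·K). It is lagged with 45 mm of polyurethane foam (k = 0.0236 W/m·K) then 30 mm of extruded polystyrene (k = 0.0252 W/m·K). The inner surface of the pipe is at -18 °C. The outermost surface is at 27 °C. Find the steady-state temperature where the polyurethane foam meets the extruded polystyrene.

T ≈ 15.6 °C

For a radial system each layer contributes R = ln(r_out/r_in)/(2πkL); films add R = 1/(hA).
R_brass pipe wall = ln(28.5/25)/(2π×124×1) = 1.682×10^-4 K/W
R_polyurethane foam = ln(73.5/28.5)/(2π×0.0236×1) = 6.389 K/W
R_extruded polystyrene = ln(103.5/73.5)/(2π×0.0252×1) = 2.162 K/W
R_total = 8.551 K/W
Q = ΔT/R_total = 45/8.551
Q = 5.26 W/m
T_interface = T_inner + Q·ΣR(inner→interface) = -18 + 5.26×6.389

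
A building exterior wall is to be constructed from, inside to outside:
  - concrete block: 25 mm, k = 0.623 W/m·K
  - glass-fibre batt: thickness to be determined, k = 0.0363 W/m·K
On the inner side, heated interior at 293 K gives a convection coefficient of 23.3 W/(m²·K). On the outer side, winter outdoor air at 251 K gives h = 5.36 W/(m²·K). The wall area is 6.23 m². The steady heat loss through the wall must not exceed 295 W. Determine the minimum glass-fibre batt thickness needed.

L ≈ 22.4 mm

Using the resistance-network approach (series):
R_inner film = 1/(h_i·A) = 1/(23.3×6.23) = 0.006889 K/W
R_concrete block = L/(kA) = 0.025/(0.623×6.23) = 0.006441 K/W
R_outer film = 1/(h_o·A) = 1/(5.36×6.23) = 0.02995 K/W
Sum of the known resistances R_other = 0.04328 K/W
Required total resistance R_tot = ΔT/Q_allow = 42/295 = 0.1424 K/W
R_glass-fibre batt = R_tot − R_other = 0.0991 K/W
L = R·k·A = 0.0991×0.0363×6.23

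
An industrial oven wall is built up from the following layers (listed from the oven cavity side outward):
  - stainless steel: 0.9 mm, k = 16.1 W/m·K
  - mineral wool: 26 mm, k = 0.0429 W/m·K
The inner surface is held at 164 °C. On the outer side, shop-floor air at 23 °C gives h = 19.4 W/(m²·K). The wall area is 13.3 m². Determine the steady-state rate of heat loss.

Model the wall as resistances in series:
R_stainless steel = L/(kA) = 0.0009/(16.1×13.3) = 4.203×10^-6 K/W
R_mineral wool = L/(kA) = 0.026/(0.0429×13.3) = 0.04557 K/W
R_outer film = 1/(h_o·A) = 1/(19.4×13.3) = 0.003876 K/W
R_total = 0.04945 K/W
Q = ΔT / R_total = 141 / 0.04945

Q ≈ 2850 W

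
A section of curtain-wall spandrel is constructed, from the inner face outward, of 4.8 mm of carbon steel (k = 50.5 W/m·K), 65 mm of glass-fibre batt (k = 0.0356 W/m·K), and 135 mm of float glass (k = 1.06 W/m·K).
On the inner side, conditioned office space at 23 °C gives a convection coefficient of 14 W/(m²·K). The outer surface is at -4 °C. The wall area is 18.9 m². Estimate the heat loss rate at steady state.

Model the wall as resistances in series:
R_inner film = 1/(h_i·A) = 1/(14×18.9) = 0.003779 K/W
R_carbon steel = L/(kA) = 0.0048/(50.5×18.9) = 5.029×10^-6 K/W
R_glass-fibre batt = L/(kA) = 0.065/(0.0356×18.9) = 0.09661 K/W
R_float glass = L/(kA) = 0.135/(1.06×18.9) = 0.006739 K/W
R_total = 0.1071 K/W
Q = ΔT / R_total = 27 / 0.1071

Q ≈ 252 W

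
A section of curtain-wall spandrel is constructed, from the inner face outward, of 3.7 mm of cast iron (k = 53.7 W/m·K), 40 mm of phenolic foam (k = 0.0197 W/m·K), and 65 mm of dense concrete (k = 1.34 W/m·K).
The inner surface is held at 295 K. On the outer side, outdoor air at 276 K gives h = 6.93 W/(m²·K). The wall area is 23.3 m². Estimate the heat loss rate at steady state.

Model the wall as resistances in series:
R_cast iron = L/(kA) = 0.0037/(53.7×23.3) = 2.957×10^-6 K/W
R_phenolic foam = L/(kA) = 0.04/(0.0197×23.3) = 0.08714 K/W
R_dense concrete = L/(kA) = 0.065/(1.34×23.3) = 0.002082 K/W
R_outer film = 1/(h_o·A) = 1/(6.93×23.3) = 0.006193 K/W
R_total = 0.09542 K/W
Q = ΔT / R_total = 19 / 0.09542

Q ≈ 199 W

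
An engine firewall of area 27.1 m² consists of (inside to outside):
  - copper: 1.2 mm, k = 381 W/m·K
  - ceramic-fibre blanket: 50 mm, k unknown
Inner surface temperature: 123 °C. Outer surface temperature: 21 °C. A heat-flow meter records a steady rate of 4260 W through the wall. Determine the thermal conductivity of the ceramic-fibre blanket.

Thermal resistances in series:
R_copper = L/(kA) = 0.0012/(381×27.1) = 1.162×10^-7 K/W
Sum of known resistances R_other = 1.162×10^-7 K/W
Total R = ΔT/Q = 102/4260 = 0.02394 K/W
R_ceramic-fibre blanket = R_total − R_other = 0.02394 K/W
k = L/(R·A) = 0.05/(0.02394×27.1)

k ≈ 0.0771 W/(m·K)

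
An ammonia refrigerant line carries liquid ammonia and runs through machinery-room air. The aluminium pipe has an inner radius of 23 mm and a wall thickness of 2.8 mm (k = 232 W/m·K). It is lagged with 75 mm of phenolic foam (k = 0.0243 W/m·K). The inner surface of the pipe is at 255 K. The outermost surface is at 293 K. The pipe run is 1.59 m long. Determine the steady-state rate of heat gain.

Q ≈ 6.77 W

Radial resistances (cylindrical: R_cond = ln(r_o/r_i)/(2πkL), R_conv = 1/(h·2πrL)):
R_aluminium pipe wall = ln(25.8/23)/(2π×232×1.59) = 4.957×10^-5 K/W
R_phenolic foam = ln(100.8/25.8)/(2π×0.0243×1.59) = 5.614 K/W
R_total = 5.614 K/W
Q = ΔT/R_total = 38/5.614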